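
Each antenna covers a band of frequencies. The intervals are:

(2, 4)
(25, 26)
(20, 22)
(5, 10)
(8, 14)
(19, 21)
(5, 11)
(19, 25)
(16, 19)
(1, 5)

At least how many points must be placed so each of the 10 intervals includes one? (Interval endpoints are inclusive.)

Sort by right endpoint; whenever an interval is uncovered, place a point at its right end.
Sorted: [2,4] [1,5] [5,10] [5,11] [8,14] [16,19] [19,21] [20,22] [19,25] [25,26]
{[2,4],[1,5]} hit by 4; {[5,10],[5,11],[8,14]} hit by 10; {[16,19],[19,21]} hit by 19; {[20,22],[19,25]} hit by 22; {[25,26]} hit by 26.
Points: 4, 10, 19, 22, 26 (5 total).

5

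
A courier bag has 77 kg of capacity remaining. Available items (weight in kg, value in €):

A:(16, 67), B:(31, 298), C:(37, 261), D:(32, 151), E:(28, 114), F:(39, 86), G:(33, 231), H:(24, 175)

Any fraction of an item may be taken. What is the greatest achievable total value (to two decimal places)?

628.19

Ratios (sorted): B 9.61, H 7.29, C 7.05, G 7.00, D 4.72, A 4.19, E 4.07, F 2.21
take B (31 @ 298); take H (24 @ 175); take 22/37 of C → 155.19. Capacity used 77/77.
Total value = 628.19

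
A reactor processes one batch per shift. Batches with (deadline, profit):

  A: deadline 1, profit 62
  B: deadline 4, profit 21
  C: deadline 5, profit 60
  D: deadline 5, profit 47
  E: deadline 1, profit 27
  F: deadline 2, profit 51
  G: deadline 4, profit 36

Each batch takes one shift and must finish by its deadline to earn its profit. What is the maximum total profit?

By profit: A(d1,62), C(d5,60), F(d2,51), D(d5,47), G(d4,36), E(d1,27), B(d4,21)
A→slot 1; C→slot 5; F→slot 2; D→slot 4; G→slot 3; E skipped; B skipped.
Profit = 62 + 51 + 36 + 47 + 60 = 256

256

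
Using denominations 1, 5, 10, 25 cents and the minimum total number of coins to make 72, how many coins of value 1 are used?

2

Greedy: take as many of the largest coin as possible, then repeat with the remainder.
72 = 2×25 + 2×10 + 2×1
Count of 1: 2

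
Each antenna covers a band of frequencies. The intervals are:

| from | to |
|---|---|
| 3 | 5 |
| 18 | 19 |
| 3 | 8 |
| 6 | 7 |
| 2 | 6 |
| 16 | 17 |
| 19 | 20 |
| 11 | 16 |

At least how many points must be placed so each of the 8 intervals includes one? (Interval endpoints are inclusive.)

Process intervals by earliest right end; each time one isn't hit yet, stab at its right endpoint.
Sorted: [3,5] [2,6] [6,7] [3,8] [11,16] [16,17] [18,19] [19,20]
{[3,5],[2,6]} hit by 5; {[6,7],[3,8]} hit by 7; {[11,16],[16,17]} hit by 16; {[18,19],[19,20]} hit by 19.
Points: 5, 7, 16, 19 (4 total).

4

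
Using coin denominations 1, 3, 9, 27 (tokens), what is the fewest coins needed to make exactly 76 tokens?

76 − 2×27→22 − 2×9→4 − 1×3→1 − 1×1→0
Total coins = 2 + 2 + 1 + 1 = 6

6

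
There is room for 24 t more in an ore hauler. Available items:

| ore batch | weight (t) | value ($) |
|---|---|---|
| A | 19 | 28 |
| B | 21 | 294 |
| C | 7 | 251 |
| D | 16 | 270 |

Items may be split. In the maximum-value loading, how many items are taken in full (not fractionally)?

Greedy by value/weight ratio, highest first.
Order: C (251/7=35.86) > D (270/16=16.88) > B (294/21=14.00) > A (28/19=1.47)
Fill: take C (7 @ 251) → take D (16 @ 270) → take 1/21 of B → 14.00; 24/24 used.
2 item(s) taken whole; one partial (take 1/21 of B).

2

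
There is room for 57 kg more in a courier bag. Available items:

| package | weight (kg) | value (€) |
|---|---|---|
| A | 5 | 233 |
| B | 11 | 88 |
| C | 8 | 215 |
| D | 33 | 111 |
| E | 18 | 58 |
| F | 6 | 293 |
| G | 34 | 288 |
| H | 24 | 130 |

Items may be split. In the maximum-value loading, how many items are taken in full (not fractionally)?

Sort by value per unit weight and fill in that order.
Ratios (sorted): F 48.83, A 46.60, C 26.88, G 8.47, B 8.00, H 5.42, D 3.36, E 3.22
take F (6 @ 293); take A (5 @ 233); take C (8 @ 215); take G (34 @ 288); take 4/11 of B → 32.00. Capacity used 57/57.
4 item(s) taken whole; one partial (take 4/11 of B).

4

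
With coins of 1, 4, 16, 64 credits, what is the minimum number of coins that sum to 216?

6

216 = 3×64 + 1×16 + 2×4
Total coins = 3 + 1 + 2 = 6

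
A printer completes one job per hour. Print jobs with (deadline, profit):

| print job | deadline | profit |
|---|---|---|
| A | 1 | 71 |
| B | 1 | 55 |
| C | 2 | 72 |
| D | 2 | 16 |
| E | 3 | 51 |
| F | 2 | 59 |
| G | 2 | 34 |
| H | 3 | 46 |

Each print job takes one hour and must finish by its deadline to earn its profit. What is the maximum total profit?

194

Profit order: C=72 A=71 F=59 B=55 E=51 H=46 G=34 D=16
Assign: C→slot 2, A→slot 1, F skipped, B skipped, E→slot 3, H skipped, G skipped, D skipped.
Slots: [1:A] [2:C] [3:E]
Profit = 71 + 72 + 51 = 194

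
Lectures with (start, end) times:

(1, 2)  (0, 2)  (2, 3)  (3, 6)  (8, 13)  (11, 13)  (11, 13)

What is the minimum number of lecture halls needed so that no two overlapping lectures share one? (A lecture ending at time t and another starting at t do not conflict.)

3

Events (time:±→running): 0:+→1 1:+→2 2:-→1 2:-→0 2:+→1 3:-→0 3:+→1 6:-→0 8:+→1 11:+→2 11:+→3 … peak 3.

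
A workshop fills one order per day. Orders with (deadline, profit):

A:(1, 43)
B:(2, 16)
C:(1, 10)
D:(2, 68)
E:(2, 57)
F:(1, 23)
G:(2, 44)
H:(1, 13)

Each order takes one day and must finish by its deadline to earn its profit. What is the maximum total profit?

125

Sort by profit descending; place each in the latest free slot ≤ its deadline.
Profit order: D=68 E=57 G=44 A=43 F=23 B=16 H=13 C=10
Assign: D→slot 2, E→slot 1, G skipped, A skipped, F skipped, B skipped, H skipped, C skipped.
Slots: [1:E] [2:D]
Profit = 57 + 68 = 125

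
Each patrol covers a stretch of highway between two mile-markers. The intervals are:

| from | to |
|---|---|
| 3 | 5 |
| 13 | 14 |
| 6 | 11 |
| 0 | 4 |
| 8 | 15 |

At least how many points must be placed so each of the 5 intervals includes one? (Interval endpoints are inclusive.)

Process intervals by earliest right end; each time one isn't hit yet, stab at its right endpoint.
By right end: [0,4]  [3,5]  [6,11]  [13,14]  [8,15]
[0,4] uncovered → point at 4; [6,11] uncovered → point at 11; [13,14] uncovered → point at 14.
Points: 4, 11, 14 (3 total).

3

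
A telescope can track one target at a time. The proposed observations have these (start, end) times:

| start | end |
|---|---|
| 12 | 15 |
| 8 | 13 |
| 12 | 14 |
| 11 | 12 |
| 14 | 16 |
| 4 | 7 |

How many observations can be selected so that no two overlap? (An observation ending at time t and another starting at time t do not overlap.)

4

Sort by end time and greedily take each interval whose start is ≥ the last chosen end.
Sorted by end: (4,7)  (11,12)  (8,13)  (12,14)  (12,15)  (14,16)
take (4,7); take (11,12); skip (8,13); take (12,14); take (14,16).
Selected 4 observations.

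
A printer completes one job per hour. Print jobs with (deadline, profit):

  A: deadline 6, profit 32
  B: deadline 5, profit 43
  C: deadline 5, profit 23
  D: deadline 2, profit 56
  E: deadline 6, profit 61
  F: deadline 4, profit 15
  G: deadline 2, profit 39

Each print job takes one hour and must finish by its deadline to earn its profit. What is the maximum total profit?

Profit order: E=61 D=56 B=43 G=39 A=32 C=23 F=15
Assign: E→slot 6, D→slot 2, B→slot 5, G→slot 1, A→slot 4, C→slot 3, F skipped.
Slots: [1:G] [2:D] [3:C] [4:A] [5:B] [6:E]
Profit = 39 + 56 + 23 + 32 + 43 + 61 = 254

254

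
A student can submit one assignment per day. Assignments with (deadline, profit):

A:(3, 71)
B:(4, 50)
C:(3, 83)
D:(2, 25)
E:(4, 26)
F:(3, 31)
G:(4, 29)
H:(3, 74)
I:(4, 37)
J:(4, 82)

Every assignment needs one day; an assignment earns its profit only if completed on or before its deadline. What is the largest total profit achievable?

310

Take jobs in profit order; each goes to the latest open slot no later than its deadline.
By profit: C(d3,83), J(d4,82), H(d3,74), A(d3,71), B(d4,50), I(d4,37), F(d3,31), G(d4,29), E(d4,26), D(d2,25)
C→slot 3; J→slot 4; H→slot 2; A→slot 1; B skipped; I skipped; F skipped; G skipped; E skipped; D skipped.
Profit = 71 + 74 + 83 + 82 = 310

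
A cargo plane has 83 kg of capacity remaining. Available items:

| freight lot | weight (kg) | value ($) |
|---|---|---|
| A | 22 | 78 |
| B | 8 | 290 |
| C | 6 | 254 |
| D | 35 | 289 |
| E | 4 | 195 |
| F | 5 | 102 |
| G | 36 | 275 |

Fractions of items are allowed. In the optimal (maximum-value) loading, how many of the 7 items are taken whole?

Sort by value per unit weight and fill in that order.
Order: E (195/4=48.75) > C (254/6=42.33) > B (290/8=36.25) > F (102/5=20.40) > D (289/35=8.26) > G (275/36=7.64) > A (78/22=3.55)
Fill: take E (4 @ 195) → take C (6 @ 254) → take B (8 @ 290) → take F (5 @ 102) → take D (35 @ 289) → take 25/36 of G → 190.97; 83/83 used.
5 item(s) taken whole; one partial (take 25/36 of G).

5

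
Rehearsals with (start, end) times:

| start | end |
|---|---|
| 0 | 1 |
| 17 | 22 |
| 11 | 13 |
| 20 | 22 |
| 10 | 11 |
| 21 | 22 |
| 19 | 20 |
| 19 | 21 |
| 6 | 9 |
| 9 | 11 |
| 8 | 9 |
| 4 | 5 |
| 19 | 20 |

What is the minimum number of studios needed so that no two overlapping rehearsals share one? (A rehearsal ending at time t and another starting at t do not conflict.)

4

Events (time:±→running): 0:+→1 1:-→0 4:+→1 5:-→0 6:+→1 8:+→2 9:-→1 9:-→0 9:+→1 10:+→2 11:-→1 11:-→0 11:+→1 13:-→0 17:+→1 19:+→2 19:+→3 19:+→4 … peak 4.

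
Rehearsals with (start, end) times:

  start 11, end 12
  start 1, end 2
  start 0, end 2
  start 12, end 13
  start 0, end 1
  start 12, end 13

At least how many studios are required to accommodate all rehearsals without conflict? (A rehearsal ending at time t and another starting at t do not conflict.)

2

starts: [0, 0, 1, 11, 12, 12]
ends:   [1, 2, 2, 12, 13, 13]
s0→1 s0→2  — peak 2.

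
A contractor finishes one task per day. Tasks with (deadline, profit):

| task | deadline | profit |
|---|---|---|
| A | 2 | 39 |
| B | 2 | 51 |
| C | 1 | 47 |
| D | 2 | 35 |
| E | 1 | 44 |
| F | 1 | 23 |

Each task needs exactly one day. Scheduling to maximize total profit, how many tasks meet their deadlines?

Take jobs in profit order; each goes to the latest open slot no later than its deadline.
By profit: B(d2,51), C(d1,47), E(d1,44), A(d2,39), D(d2,35), F(d1,23)
B→slot 2; C→slot 1; E skipped; A skipped; D skipped; F skipped.
2 of 6 scheduled.

2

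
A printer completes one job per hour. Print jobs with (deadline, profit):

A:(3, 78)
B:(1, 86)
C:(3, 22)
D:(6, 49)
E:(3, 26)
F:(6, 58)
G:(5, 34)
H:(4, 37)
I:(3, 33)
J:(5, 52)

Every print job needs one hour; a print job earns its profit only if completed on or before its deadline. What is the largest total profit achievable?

360

Take jobs in profit order; each goes to the latest open slot no later than its deadline.
By profit: B(d1,86), A(d3,78), F(d6,58), J(d5,52), D(d6,49), H(d4,37), G(d5,34), I(d3,33), E(d3,26), C(d3,22)
B→slot 1; A→slot 3; F→slot 6; J→slot 5; D→slot 4; H→slot 2; G skipped; I skipped; E skipped; C skipped.
Profit = 86 + 37 + 78 + 49 + 52 + 58 = 360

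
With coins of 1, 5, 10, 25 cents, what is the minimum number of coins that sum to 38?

5

Use the largest denomination that fits, subtract, and repeat.
38 = 1×25 + 1×10 + 3×1
Total coins = 1 + 1 + 3 = 5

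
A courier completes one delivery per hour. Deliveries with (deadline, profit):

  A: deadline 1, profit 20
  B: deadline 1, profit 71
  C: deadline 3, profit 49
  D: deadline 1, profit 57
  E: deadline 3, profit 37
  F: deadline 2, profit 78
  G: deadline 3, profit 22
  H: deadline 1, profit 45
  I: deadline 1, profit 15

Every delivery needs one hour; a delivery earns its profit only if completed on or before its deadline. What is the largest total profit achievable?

198

Profit order: F=78 B=71 D=57 C=49 H=45 E=37 G=22 A=20 I=15
Assign: F→slot 2, B→slot 1, D skipped, C→slot 3, H skipped, E skipped, G skipped, A skipped, I skipped.
Slots: [1:B] [2:F] [3:C]
Profit = 71 + 78 + 49 = 198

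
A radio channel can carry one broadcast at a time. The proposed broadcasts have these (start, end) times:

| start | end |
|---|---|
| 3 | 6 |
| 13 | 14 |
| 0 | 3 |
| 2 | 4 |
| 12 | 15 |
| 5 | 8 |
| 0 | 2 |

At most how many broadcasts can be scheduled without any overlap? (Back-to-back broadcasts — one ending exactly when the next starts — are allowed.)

4

By end time: (0,2), (0,3), (2,4), (3,6), (5,8), (13,14), (12,15).
Pick (0,2); next start ≥ 2 → (2,4); next start ≥ 4 → (5,8); next start ≥ 8 → (13,14).
Selected 4 broadcasts.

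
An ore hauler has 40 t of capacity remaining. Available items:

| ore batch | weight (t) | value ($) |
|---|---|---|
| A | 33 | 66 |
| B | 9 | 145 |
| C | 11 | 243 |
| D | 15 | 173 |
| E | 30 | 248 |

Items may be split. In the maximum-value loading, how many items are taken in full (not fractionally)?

3

Greedy by value/weight ratio, highest first.
Order: C (243/11=22.09) > B (145/9=16.11) > D (173/15=11.53) > E (248/30=8.27) > A (66/33=2.00)
Fill: take C (11 @ 243) → take B (9 @ 145) → take D (15 @ 173) → take 5/30 of E → 41.33; 40/40 used.
3 item(s) taken whole; one partial (take 5/30 of E).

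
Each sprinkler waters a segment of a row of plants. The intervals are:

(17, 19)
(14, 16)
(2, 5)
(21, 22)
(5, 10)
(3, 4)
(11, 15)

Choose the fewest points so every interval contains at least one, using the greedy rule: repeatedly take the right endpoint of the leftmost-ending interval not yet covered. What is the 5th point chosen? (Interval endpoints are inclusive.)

22

Process intervals by earliest right end; each time one isn't hit yet, stab at its right endpoint.
Sorted: [3,4] [2,5] [5,10] [11,15] [14,16] [17,19] [21,22]
{[3,4],[2,5]} hit by 4; {[5,10]} hit by 10; {[11,15],[14,16]} hit by 15; {[17,19]} hit by 19; {[21,22]} hit by 22.
Points: 4, 10, 15, 19, 22 (5 total).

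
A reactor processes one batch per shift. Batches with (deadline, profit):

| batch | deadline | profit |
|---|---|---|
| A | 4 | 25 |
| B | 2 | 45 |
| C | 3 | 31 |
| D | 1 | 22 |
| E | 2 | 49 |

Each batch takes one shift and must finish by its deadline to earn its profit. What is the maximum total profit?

Sort by profit descending; place each in the latest free slot ≤ its deadline.
Profit order: E=49 B=45 C=31 A=25 D=22
Assign: E→slot 2, B→slot 1, C→slot 3, A→slot 4, D skipped.
Slots: [1:B] [2:E] [3:C] [4:A]
Profit = 45 + 49 + 31 + 25 = 150

150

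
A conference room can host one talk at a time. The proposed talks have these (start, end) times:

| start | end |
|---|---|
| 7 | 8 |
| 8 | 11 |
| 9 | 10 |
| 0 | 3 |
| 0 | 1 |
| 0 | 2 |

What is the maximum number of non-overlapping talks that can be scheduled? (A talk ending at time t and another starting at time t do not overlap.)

Greedy by earliest finish: after sorting by end time, pick each interval compatible with the last pick.
By end time: (0,1), (0,2), (0,3), (7,8), (9,10), (8,11).
Pick (0,1); next start ≥ 1 → (7,8); next start ≥ 8 → (9,10).
Selected 3 talks.

3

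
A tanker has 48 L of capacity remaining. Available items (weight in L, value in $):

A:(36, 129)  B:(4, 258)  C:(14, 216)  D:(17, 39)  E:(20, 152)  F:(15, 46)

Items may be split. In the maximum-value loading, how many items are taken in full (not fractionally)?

Order: B (258/4=64.50) > C (216/14=15.43) > E (152/20=7.60) > A (129/36=3.58) > F (46/15=3.07) > D (39/17=2.29)
Fill: take B (4 @ 258) → take C (14 @ 216) → take E (20 @ 152) → take 10/36 of A → 35.83; 48/48 used.
3 item(s) taken whole; one partial (take 10/36 of A).

3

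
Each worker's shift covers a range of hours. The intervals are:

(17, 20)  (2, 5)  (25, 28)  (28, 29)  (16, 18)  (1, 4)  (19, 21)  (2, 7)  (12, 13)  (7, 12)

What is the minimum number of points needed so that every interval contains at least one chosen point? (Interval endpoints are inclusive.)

Sort by right endpoint; whenever an interval is uncovered, place a point at its right end.
By right end: [1,4]  [2,5]  [2,7]  [7,12]  [12,13]  [16,18]  [17,20]  [19,21]  [25,28]  [28,29]
[1,4] uncovered → point at 4; [7,12] uncovered → point at 12; [16,18] uncovered → point at 18; [19,21] uncovered → point at 21; [25,28] uncovered → point at 28.
Points: 4, 12, 18, 21, 28 (5 total).

5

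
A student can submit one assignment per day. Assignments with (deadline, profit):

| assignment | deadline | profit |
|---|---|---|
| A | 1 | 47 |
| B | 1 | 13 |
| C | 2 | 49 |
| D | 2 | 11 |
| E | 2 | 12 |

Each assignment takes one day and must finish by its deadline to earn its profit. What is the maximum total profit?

Sort by profit descending; place each in the latest free slot ≤ its deadline.
Profit order: C=49 A=47 B=13 E=12 D=11
Assign: C→slot 2, A→slot 1, B skipped, E skipped, D skipped.
Slots: [1:A] [2:C]
Profit = 47 + 49 = 96

96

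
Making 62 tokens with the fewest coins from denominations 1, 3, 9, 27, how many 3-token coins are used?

62 = 2×27 + 2×3 + 2×1
Count of 3: 2

2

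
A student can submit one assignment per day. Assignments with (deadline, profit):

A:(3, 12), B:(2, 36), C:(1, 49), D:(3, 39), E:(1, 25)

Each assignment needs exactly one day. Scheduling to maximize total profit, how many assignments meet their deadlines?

3

Take jobs in profit order; each goes to the latest open slot no later than its deadline.
By profit: C(d1,49), D(d3,39), B(d2,36), E(d1,25), A(d3,12)
C→slot 1; D→slot 3; B→slot 2; E skipped; A skipped.
3 of 5 scheduled.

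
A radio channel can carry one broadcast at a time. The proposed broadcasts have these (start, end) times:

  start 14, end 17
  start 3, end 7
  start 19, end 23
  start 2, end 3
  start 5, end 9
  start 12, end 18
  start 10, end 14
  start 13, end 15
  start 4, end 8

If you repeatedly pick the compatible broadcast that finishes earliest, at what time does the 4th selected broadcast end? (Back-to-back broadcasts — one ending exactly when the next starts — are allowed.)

17

By end time: (2,3), (3,7), (4,8), (5,9), (10,14), (13,15), (14,17), (12,18), (19,23).
Pick (2,3); next start ≥ 3 → (3,7); next start ≥ 7 → (10,14); next start ≥ 14 → (14,17); next start ≥ 17 → (19,23).
Selected: (2,3) (3,7) (10,14) (14,17) (19,23)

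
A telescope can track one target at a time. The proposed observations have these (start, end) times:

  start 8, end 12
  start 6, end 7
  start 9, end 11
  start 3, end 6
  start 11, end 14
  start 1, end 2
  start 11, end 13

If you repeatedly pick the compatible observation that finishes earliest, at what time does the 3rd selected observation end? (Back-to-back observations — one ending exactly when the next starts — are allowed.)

7

Sort by end time and greedily take each interval whose start is ≥ the last chosen end.
Sorted by end: (1,2)  (3,6)  (6,7)  (9,11)  (8,12)  (11,13)  (11,14)
take (1,2); take (3,6); take (6,7); take (9,11); skip (8,12); take (11,13).
Selected: (1,2) (3,6) (6,7) (9,11) (11,13)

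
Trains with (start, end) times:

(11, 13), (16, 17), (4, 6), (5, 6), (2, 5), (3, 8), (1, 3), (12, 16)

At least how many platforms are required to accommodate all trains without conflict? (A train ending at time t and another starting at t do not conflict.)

3

The answer is the maximum number of intervals overlapping at any instant.
starts: [1, 2, 3, 4, 5, 11, 12, 16]
ends:   [3, 5, 6, 6, 8, 13, 16, 17]
s1→1 s2→2 e3→1 s3→2 s4→3  — peak 3.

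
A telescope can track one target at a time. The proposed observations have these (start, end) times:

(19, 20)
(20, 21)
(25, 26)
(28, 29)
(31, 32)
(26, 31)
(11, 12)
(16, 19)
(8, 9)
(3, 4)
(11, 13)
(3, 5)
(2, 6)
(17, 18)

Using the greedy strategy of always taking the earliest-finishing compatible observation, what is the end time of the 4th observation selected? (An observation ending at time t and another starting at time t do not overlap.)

18

Order by finish time; keep every interval that doesn't clash with the previous kept one.
By end time: (3,4), (3,5), (2,6), (8,9), (11,12), (11,13), (17,18), (16,19), (19,20), (20,21), (25,26), (28,29), (26,31), (31,32).
Pick (3,4); next start ≥ 4 → (8,9); next start ≥ 9 → (11,12); next start ≥ 12 → (17,18); next start ≥ 18 → (19,20); next start ≥ 20 → (20,21); next start ≥ 21 → (25,26); next start ≥ 26 → (28,29); next start ≥ 29 → (31,32).
Selected: (3,4) (8,9) (11,12) (17,18) (19,20) (20,21) (25,26) (28,29) (31,32)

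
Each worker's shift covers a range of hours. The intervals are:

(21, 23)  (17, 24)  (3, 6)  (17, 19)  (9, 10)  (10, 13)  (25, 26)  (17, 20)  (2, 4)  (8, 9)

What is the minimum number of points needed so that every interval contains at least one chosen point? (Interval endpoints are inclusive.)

6

Process intervals by earliest right end; each time one isn't hit yet, stab at its right endpoint.
By right end: [2,4]  [3,6]  [8,9]  [9,10]  [10,13]  [17,19]  [17,20]  [21,23]  [17,24]  [25,26]
[2,4] uncovered → point at 4; [8,9] uncovered → point at 9; [10,13] uncovered → point at 13; [17,19] uncovered → point at 19; [21,23] uncovered → point at 23; [25,26] uncovered → point at 26.
Points: 4, 9, 13, 19, 23, 26 (6 total).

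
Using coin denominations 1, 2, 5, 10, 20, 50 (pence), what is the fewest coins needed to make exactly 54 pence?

3

Use the largest denomination that fits, subtract, and repeat.
54 − 1×50→4 − 2×2→0
Total coins = 1 + 2 = 3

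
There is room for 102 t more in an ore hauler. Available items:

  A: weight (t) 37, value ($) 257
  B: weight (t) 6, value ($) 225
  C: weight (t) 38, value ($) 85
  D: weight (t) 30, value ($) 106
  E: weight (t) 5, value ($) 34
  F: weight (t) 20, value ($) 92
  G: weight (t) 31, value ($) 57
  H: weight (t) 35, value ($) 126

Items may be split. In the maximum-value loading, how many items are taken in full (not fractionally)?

Greedy by value/weight ratio, highest first.
Ratios (sorted): B 37.50, A 6.95, E 6.80, F 4.60, H 3.60, D 3.53, C 2.24, G 1.84
take B (6 @ 225); take A (37 @ 257); take E (5 @ 34); take F (20 @ 92); take 34/35 of H → 122.40. Capacity used 102/102.
4 item(s) taken whole; one partial (take 34/35 of H).

4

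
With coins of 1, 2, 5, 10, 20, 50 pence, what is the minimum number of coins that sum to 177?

177 − 3×50→27 − 1×20→7 − 1×5→2 − 1×2→0
Total coins = 3 + 1 + 1 + 1 = 6

6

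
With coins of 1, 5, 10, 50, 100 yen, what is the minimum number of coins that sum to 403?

7

Greedy: take as many of the largest coin as possible, then repeat with the remainder.
403 = 4×100 + 3×1
Total coins = 4 + 3 = 7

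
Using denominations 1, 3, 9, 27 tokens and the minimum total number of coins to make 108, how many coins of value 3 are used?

108 − 4×27→0
Count of 3: 0

0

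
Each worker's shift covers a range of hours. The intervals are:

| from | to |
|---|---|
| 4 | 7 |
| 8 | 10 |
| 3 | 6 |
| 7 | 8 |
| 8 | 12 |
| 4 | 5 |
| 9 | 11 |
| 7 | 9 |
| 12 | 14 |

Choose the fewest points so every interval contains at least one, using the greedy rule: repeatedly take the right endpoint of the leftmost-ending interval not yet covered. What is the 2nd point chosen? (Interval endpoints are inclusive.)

8

Sorted: [4,5] [3,6] [4,7] [7,8] [7,9] [8,10] [9,11] [8,12] [12,14]
{[4,5],[3,6],[4,7]} hit by 5; {[7,8],[7,9],[8,10]} hit by 8; {[9,11],[8,12]} hit by 11; {[12,14]} hit by 14.
Points: 5, 8, 11, 14 (4 total).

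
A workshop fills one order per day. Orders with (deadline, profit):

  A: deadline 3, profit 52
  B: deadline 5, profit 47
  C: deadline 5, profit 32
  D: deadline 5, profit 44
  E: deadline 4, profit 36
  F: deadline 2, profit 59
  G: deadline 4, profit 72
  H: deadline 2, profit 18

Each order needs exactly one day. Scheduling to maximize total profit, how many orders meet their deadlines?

Sort by profit descending; place each in the latest free slot ≤ its deadline.
Profit order: G=72 F=59 A=52 B=47 D=44 E=36 C=32 H=18
Assign: G→slot 4, F→slot 2, A→slot 3, B→slot 5, D→slot 1, E skipped, C skipped, H skipped.
Slots: [1:D] [2:F] [3:A] [4:G] [5:B]
5 of 8 scheduled.

5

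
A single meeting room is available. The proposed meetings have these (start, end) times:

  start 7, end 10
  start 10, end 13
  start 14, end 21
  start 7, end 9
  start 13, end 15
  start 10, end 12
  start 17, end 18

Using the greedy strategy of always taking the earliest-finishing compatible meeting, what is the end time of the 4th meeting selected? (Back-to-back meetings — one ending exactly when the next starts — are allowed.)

By end time: (7,9), (7,10), (10,12), (10,13), (13,15), (17,18), (14,21).
Pick (7,9); next start ≥ 9 → (10,12); next start ≥ 12 → (13,15); next start ≥ 15 → (17,18).
Selected: (7,9) (10,12) (13,15) (17,18)

18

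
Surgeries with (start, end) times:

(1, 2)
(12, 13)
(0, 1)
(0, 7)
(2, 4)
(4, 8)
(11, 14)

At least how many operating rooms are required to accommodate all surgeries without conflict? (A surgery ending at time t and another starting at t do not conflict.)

starts: [0, 0, 1, 2, 4, 11, 12]
ends:   [1, 2, 4, 7, 8, 13, 14]
s0→1 s0→2  — peak 2.

2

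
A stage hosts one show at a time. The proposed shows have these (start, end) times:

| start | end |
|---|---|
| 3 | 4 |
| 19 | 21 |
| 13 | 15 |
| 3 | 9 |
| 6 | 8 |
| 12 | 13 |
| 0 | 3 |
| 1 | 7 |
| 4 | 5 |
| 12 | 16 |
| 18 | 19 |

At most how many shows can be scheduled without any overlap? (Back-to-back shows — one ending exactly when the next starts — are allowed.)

8

Order by finish time; keep every interval that doesn't clash with the previous kept one.
By end time: (0,3), (3,4), (4,5), (1,7), (6,8), (3,9), (12,13), (13,15), (12,16), (18,19), (19,21).
Pick (0,3); next start ≥ 3 → (3,4); next start ≥ 4 → (4,5); next start ≥ 5 → (6,8); next start ≥ 8 → (12,13); next start ≥ 13 → (13,15); next start ≥ 15 → (18,19); next start ≥ 19 → (19,21).
Selected 8 shows.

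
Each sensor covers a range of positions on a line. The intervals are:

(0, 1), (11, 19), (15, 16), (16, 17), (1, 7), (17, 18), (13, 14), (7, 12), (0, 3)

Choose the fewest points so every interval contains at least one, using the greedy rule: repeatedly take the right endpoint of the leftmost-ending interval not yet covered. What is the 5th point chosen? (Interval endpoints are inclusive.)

18

Sorted: [0,1] [0,3] [1,7] [7,12] [13,14] [15,16] [16,17] [17,18] [11,19]
{[0,1],[0,3],[1,7]} hit by 1; {[7,12]} hit by 12; {[13,14]} hit by 14; {[15,16],[16,17]} hit by 16; {[17,18],[11,19]} hit by 18.
Points: 1, 12, 14, 16, 18 (5 total).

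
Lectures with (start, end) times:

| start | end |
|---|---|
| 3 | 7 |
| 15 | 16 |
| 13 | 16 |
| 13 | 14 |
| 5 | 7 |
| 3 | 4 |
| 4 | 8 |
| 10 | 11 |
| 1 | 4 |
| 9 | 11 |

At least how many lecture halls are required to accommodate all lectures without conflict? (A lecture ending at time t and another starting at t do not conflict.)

Events (time:±→running): 1:+→1 3:+→2 3:+→3 … peak 3.

3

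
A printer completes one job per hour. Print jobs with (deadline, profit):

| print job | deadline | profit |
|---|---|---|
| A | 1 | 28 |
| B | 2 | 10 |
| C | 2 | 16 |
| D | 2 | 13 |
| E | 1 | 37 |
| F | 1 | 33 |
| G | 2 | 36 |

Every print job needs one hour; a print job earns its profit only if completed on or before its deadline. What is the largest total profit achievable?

73

Sort by profit descending; place each in the latest free slot ≤ its deadline.
Profit order: E=37 G=36 F=33 A=28 C=16 D=13 B=10
Assign: E→slot 1, G→slot 2, F skipped, A skipped, C skipped, D skipped, B skipped.
Slots: [1:E] [2:G]
Profit = 37 + 36 = 73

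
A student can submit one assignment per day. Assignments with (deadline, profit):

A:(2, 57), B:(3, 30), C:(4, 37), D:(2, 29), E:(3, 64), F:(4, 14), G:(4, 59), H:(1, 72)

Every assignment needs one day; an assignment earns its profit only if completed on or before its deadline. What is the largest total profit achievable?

Sort by profit descending; place each in the latest free slot ≤ its deadline.
Profit order: H=72 E=64 G=59 A=57 C=37 B=30 D=29 F=14
Assign: H→slot 1, E→slot 3, G→slot 4, A→slot 2, C skipped, B skipped, D skipped, F skipped.
Slots: [1:H] [2:A] [3:E] [4:G]
Profit = 72 + 57 + 64 + 59 = 252

252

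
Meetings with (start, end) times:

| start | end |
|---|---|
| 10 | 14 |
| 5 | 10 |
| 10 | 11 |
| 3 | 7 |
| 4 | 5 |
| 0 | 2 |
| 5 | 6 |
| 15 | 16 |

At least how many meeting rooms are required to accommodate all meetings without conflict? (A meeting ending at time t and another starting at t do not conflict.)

Events (time:±→running): 0:+→1 2:-→0 3:+→1 4:+→2 5:-→1 5:+→2 5:+→3 … peak 3.

3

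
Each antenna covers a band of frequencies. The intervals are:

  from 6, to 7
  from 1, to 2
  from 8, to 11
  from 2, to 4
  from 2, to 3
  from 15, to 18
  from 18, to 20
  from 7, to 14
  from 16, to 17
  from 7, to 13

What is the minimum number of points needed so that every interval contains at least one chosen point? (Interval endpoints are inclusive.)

5

Process intervals by earliest right end; each time one isn't hit yet, stab at its right endpoint.
Sorted: [1,2] [2,3] [2,4] [6,7] [8,11] [7,13] [7,14] [16,17] [15,18] [18,20]
{[1,2],[2,3],[2,4]} hit by 2; {[6,7]} hit by 7; {[8,11],[7,13],[7,14]} hit by 11; {[16,17],[15,18]} hit by 17; {[18,20]} hit by 20.
Points: 2, 7, 11, 17, 20 (5 total).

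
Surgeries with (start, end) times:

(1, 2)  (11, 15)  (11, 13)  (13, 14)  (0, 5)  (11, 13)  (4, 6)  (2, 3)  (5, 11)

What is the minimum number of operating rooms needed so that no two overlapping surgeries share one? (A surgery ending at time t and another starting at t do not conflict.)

3

Count concurrent intervals with a sweep; the peak is the room count.
Events (time:±→running): 0:+→1 1:+→2 2:-→1 2:+→2 3:-→1 4:+→2 5:-→1 5:+→2 6:-→1 11:-→0 11:+→1 11:+→2 11:+→3 … peak 3.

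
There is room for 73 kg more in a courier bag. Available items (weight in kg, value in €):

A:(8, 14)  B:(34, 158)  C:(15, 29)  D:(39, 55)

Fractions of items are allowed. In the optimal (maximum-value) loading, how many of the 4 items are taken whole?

3

Order: B (158/34=4.65) > C (29/15=1.93) > A (14/8=1.75) > D (55/39=1.41)
Fill: take B (34 @ 158) → take C (15 @ 29) → take A (8 @ 14) → take 16/39 of D → 22.56; 73/73 used.
3 item(s) taken whole; one partial (take 16/39 of D).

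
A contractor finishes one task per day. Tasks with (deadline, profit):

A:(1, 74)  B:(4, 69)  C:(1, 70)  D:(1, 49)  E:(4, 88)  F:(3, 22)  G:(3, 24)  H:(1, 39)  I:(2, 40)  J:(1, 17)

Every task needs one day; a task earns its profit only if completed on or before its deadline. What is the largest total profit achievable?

Take jobs in profit order; each goes to the latest open slot no later than its deadline.
Profit order: E=88 A=74 C=70 B=69 D=49 I=40 H=39 G=24 F=22 J=17
Assign: E→slot 4, A→slot 1, C skipped, B→slot 3, D skipped, I→slot 2, H skipped, G skipped, F skipped, J skipped.
Slots: [1:A] [2:I] [3:B] [4:E]
Profit = 74 + 40 + 69 + 88 = 271

271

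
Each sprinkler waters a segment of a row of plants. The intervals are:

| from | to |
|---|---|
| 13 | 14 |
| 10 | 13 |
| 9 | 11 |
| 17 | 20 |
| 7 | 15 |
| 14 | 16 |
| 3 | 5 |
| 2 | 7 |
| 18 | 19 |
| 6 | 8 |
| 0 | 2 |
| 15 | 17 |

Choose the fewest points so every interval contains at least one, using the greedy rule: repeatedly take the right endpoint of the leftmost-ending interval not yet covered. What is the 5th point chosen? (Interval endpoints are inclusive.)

By right end: [0,2]  [3,5]  [2,7]  [6,8]  [9,11]  [10,13]  [13,14]  [7,15]  [14,16]  [15,17]  [18,19]  [17,20]
[0,2] uncovered → point at 2; [3,5] uncovered → point at 5; [6,8] uncovered → point at 8; [9,11] uncovered → point at 11; [13,14] uncovered → point at 14; [15,17] uncovered → point at 17; [18,19] uncovered → point at 19.
Points: 2, 5, 8, 11, 14, 17, 19 (7 total).

14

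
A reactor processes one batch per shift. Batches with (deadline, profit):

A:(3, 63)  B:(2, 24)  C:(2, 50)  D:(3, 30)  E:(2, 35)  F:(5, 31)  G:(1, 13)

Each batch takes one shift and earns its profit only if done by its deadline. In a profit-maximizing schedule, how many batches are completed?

4

Take jobs in profit order; each goes to the latest open slot no later than its deadline.
By profit: A(d3,63), C(d2,50), E(d2,35), F(d5,31), D(d3,30), B(d2,24), G(d1,13)
A→slot 3; C→slot 2; E→slot 1; F→slot 5; D skipped; B skipped; G skipped.
4 of 7 scheduled.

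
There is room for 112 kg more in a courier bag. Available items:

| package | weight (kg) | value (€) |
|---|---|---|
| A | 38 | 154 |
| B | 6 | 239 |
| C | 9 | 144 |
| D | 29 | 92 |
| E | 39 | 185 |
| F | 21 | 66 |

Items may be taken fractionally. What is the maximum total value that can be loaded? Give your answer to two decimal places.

785.45

Greedy by value/weight ratio, highest first.
Order: B (239/6=39.83) > C (144/9=16.00) > E (185/39=4.74) > A (154/38=4.05) > D (92/29=3.17) > F (66/21=3.14)
Fill: take B (6 @ 239) → take C (9 @ 144) → take E (39 @ 185) → take A (38 @ 154) → take 20/29 of D → 63.45; 112/112 used.
Total value = 785.45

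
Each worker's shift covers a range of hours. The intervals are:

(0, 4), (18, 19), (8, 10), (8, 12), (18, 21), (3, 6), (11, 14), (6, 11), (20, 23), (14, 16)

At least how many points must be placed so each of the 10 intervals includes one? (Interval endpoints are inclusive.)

Sorted: [0,4] [3,6] [8,10] [6,11] [8,12] [11,14] [14,16] [18,19] [18,21] [20,23]
{[0,4],[3,6]} hit by 4; {[8,10],[6,11],[8,12]} hit by 10; {[11,14],[14,16]} hit by 14; {[18,19],[18,21]} hit by 19; {[20,23]} hit by 23.
Points: 4, 10, 14, 19, 23 (5 total).

5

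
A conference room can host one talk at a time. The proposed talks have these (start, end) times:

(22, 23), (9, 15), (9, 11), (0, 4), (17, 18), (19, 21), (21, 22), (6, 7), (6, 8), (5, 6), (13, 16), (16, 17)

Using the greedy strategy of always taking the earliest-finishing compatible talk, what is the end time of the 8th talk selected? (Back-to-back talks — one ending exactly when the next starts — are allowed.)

Order by finish time; keep every interval that doesn't clash with the previous kept one.
Sorted by end: (0,4)  (5,6)  (6,7)  (6,8)  (9,11)  (9,15)  (13,16)  (16,17)  (17,18)  (19,21)  (21,22)  (22,23)
take (0,4); take (5,6); take (6,7); take (9,11); skip (9,15); take (13,16); take (16,17); take (17,18); take (19,21); take (21,22); take (22,23).
Selected: (0,4) (5,6) (6,7) (9,11) (13,16) (16,17) (17,18) (19,21) (21,22) (22,23)

21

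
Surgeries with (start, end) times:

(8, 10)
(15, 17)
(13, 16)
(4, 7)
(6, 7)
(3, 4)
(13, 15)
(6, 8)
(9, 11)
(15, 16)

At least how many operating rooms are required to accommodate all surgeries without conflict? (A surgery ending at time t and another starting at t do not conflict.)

The answer is the maximum number of intervals overlapping at any instant.
starts: [3, 4, 6, 6, 8, 9, 13, 13, 15, 15]
ends:   [4, 7, 7, 8, 10, 11, 15, 16, 16, 17]
s3→1 e4→0 s4→1 s6→2 s6→3  — peak 3.

3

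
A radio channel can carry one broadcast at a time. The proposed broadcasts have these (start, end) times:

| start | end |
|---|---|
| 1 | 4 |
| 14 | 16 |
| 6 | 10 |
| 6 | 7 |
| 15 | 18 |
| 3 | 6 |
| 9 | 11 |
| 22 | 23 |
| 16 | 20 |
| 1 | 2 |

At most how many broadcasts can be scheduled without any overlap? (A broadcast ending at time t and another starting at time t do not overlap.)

Sort by end time and greedily take each interval whose start is ≥ the last chosen end.
Sorted by end: (1,2)  (1,4)  (3,6)  (6,7)  (6,10)  (9,11)  (14,16)  (15,18)  (16,20)  (22,23)
take (1,2); take (3,6); take (6,7); take (9,11); take (14,16); skip (15,18); take (16,20); take (22,23).
Selected 7 broadcasts.

7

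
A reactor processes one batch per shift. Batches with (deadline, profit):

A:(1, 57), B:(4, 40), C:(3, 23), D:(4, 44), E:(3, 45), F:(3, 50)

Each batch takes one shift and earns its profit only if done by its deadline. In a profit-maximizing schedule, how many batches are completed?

4

Profit order: A=57 F=50 E=45 D=44 B=40 C=23
Assign: A→slot 1, F→slot 3, E→slot 2, D→slot 4, B skipped, C skipped.
Slots: [1:A] [2:E] [3:F] [4:D]
4 of 6 scheduled.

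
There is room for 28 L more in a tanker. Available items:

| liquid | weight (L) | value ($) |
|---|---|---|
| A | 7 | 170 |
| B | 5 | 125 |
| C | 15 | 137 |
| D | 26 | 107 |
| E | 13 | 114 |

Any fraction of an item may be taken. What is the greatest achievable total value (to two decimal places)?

440.77

Order: B (125/5=25.00) > A (170/7=24.29) > C (137/15=9.13) > E (114/13=8.77) > D (107/26=4.12)
Fill: take B (5 @ 125) → take A (7 @ 170) → take C (15 @ 137) → take 1/13 of E → 8.77; 28/28 used.
Total value = 440.77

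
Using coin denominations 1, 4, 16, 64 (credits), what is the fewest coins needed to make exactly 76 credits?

76 − 1×64→12 − 3×4→0
Total coins = 1 + 3 = 4

4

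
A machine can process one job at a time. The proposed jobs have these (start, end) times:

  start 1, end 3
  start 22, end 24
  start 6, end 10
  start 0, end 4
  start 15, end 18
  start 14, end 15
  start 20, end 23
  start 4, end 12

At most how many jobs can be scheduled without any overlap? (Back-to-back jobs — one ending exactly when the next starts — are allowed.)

Sort by end time and greedily take each interval whose start is ≥ the last chosen end.
By end time: (1,3), (0,4), (6,10), (4,12), (14,15), (15,18), (20,23), (22,24).
Pick (1,3); next start ≥ 3 → (6,10); next start ≥ 10 → (14,15); next start ≥ 15 → (15,18); next start ≥ 18 → (20,23).
Selected 5 jobs.

5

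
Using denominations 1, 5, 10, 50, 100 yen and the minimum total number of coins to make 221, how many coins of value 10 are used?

Use the largest denomination that fits, subtract, and repeat.
221 − 2×100→21 − 2×10→1 − 1×1→0
Count of 10: 2

2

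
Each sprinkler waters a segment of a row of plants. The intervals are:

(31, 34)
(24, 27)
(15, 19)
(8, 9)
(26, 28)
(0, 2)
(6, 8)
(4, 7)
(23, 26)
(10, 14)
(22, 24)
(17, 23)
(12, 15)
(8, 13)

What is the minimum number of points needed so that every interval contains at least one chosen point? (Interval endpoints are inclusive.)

Process intervals by earliest right end; each time one isn't hit yet, stab at its right endpoint.
By right end: [0,2]  [4,7]  [6,8]  [8,9]  [8,13]  [10,14]  [12,15]  [15,19]  [17,23]  [22,24]  [23,26]  [24,27]  [26,28]  [31,34]
[0,2] uncovered → point at 2; [4,7] uncovered → point at 7; [8,9] uncovered → point at 9; [10,14] uncovered → point at 14; [15,19] uncovered → point at 19; [22,24] uncovered → point at 24; [26,28] uncovered → point at 28; [31,34] uncovered → point at 34.
Points: 2, 7, 9, 14, 19, 24, 28, 34 (8 total).

8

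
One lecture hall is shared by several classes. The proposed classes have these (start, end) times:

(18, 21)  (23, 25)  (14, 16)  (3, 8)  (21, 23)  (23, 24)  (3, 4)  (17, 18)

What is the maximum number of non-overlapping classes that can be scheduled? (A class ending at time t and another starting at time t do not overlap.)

Greedy by earliest finish: after sorting by end time, pick each interval compatible with the last pick.
By end time: (3,4), (3,8), (14,16), (17,18), (18,21), (21,23), (23,24), (23,25).
Pick (3,4); next start ≥ 4 → (14,16); next start ≥ 16 → (17,18); next start ≥ 18 → (18,21); next start ≥ 21 → (21,23); next start ≥ 23 → (23,24).
Selected 6 classes.

6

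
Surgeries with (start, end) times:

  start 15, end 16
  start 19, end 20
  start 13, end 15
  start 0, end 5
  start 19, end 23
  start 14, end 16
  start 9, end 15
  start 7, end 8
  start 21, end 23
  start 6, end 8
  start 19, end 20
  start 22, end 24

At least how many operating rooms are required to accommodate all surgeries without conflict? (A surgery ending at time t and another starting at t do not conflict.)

3

Events (time:±→running): 0:+→1 5:-→0 6:+→1 7:+→2 8:-→1 8:-→0 9:+→1 13:+→2 14:+→3 … peak 3.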